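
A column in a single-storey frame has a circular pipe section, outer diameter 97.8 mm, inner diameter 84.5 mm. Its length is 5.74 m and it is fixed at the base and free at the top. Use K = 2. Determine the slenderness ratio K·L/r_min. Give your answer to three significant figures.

d_o = 97.8 mm, d_i = 84.5 mm
I = π(d_o⁴ − d_i⁴)/64 = π(97.8⁴ − 84.50⁴)/64 = 1.988×10^6 mm⁴
A = 1.904×10^3 mm²;  r_min = √(I/A) = √(1.988×10^6/1.904×10^3) = 32.31 mm
L_e = K·L = 2 × 5.74 m = 11.48 m = 11480 mm
λ = L_e / r_min = 11480 / 32.31 = 355

λ ≈ 355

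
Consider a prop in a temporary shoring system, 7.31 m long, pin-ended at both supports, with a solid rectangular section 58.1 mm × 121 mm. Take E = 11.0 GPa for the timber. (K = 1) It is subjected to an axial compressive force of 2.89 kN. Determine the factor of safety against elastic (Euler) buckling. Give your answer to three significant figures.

Buckling occurs about the weak axis: I_min = h·b³/12 with b = 58.1 mm (the shorter side).
I_min = 121×58.1³/12 = 1.978×10^6 mm⁴
I = 1.978×10^6 mm⁴ = 1.978×10^-6 m⁴
Effective length L_e = K·L = 1 × 7.31 = 7.310 m
P_cr = π²EI / L_e² = π² × 11.0×10⁹ × 1.978×10^-6 / 7.310² = 4.018×10^3 N
Factor of safety n = P_cr / P = 4.0178 / 2.89 = 1.39

n ≈ 1.39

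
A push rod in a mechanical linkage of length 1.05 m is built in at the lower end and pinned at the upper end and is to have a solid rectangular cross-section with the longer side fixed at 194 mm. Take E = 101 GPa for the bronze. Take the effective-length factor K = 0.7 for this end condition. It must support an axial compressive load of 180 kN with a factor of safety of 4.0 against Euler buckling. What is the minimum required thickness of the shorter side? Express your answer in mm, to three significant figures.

Required P_cr = n·P = 4.0 × 180 = 720.0 kN
L_e = K·L = 0.7 × 1.05 = 0.7350 m
Required I = P_cr·L_e²/(π²E) = 7.200×10^5 × 0.7350² / (π² × 1.01×10^11) = 3.902×10^-7 m⁴
I_req = 3.902×10^5 mm⁴
Rectangle, weak axis: I_min = h·b³/12 with h = 194 mm fixed  ⇒  b = (12I/h)^(1/3) = 28.9 mm

b ≈ 28.9 mm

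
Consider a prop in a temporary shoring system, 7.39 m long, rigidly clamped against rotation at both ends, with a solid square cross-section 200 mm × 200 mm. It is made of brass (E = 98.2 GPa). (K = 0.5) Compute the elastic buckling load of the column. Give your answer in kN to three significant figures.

P_cr ≈ 9470 kN

I = a⁴/12 = 200⁴/12 = 1.333×10^8 mm⁴
I = 1.333×10^8 mm⁴ = 1.333×10^-4 m⁴
Effective length L_e = K·L = 0.5 × 7.39 = 3.695 m
P_cr = π²EI / L_e² = π² × 98.2×10⁹ × 1.333×10^-4 / 3.695² = 9.465×10^6 N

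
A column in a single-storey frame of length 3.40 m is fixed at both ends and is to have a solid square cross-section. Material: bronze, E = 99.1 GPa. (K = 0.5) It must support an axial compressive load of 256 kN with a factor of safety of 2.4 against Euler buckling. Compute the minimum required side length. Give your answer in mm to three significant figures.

Required P_cr = n·P = 2.4 × 256 = 614.4 kN
L_e = K·L = 0.5 × 3.40 = 1.700 m
Required I = P_cr·L_e²/(π²E) = 6.144×10^5 × 1.700² / (π² × 9.91×10^10) = 1.815×10^-6 m⁴
I_req = 1.815×10^6 mm⁴
Solid square: I = a⁴/12  ⇒  a = (12I)^(1/4) = (12×1.815×10^6)^(1/4) = 68.3 mm

a ≈ 68.3 mm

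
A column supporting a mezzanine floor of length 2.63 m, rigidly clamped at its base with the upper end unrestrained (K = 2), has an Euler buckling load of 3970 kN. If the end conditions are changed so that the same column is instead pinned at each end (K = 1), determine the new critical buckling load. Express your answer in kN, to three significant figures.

P_cr ≈ 15900 kN

P_cr ∝ 1/K², so P_cr,new = P_cr,old × (K_old/K_new)² = 3970 × (2/1)²
= 3970 × 4.000 = 15900 kN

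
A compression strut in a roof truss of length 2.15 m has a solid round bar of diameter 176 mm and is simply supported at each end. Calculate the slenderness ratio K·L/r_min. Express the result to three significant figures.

For a solid circle r = d/4 = 176/4 = 44.00 mm
L_e = K·L = 1 × 2.15 m = 2.150 m = 2150.0 mm
λ = L_e / r_min = 2150.0 / 44.00 = 48.9

λ ≈ 48.9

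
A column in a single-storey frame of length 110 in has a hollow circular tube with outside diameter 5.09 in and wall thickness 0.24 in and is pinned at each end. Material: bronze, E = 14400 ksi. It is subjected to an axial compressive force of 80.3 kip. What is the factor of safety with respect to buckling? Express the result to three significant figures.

Inner diameter d_i = 5.09 − 2×0.24 = 4.610 in
I = π(d_o⁴ − d_i⁴)/64 = π(5.09⁴ − 4.610⁴)/64 = 10.78 in⁴
Effective length L_e = K·L = 1 × 110 = 110.0 in
P_cr = π²EI / L_e² = π² × 14400×10³ × 10.78 / 110.0² = 1.266×10^5 lb
Factor of safety n = P_cr / P = 126.60 / 80.3 = 1.58

n ≈ 1.58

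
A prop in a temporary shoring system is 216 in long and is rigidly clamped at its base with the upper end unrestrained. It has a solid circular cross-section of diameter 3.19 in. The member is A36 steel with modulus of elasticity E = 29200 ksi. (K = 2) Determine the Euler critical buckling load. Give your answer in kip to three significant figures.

I = πd⁴/64 = π×3.19⁴/64 = 5.083 in⁴
Effective length L_e = K·L = 2 × 216 = 432.0 in
P_cr = π²EI / L_e² = π² × 29200×10³ × 5.083 / 432.0² = 7.850×10^3 lb

P_cr ≈ 7.85 kip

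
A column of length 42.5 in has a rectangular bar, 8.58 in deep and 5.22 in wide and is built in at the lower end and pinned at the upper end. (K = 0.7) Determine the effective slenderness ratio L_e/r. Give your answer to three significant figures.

λ ≈ 19.7

For a rectangle r_min = b/√12 = 5.22/√12 = 1.507 in
L_e = K·L = 0.7 × 42.5 = 29.75 in
λ = L_e / r_min = 29.750 / 1.507 = 19.7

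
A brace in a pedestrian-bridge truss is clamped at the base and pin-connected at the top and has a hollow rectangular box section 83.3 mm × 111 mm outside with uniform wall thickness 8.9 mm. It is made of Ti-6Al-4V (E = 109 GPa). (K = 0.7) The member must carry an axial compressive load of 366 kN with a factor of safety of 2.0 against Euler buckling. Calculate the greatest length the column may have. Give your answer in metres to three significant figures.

L_max ≈ 3.08 m

Inner dimensions: h_i = 111 − 2×8.9 = 93.20 mm, b_i = 83.3 − 2×8.9 = 65.50 mm
Weak-axis I_min = (h_o·b_o³ − h_i·b_i³)/12 with b_o = 83.3, b_i = 65.50 mm (shorter outer/inner sides).
I_min = (111×83.3³ − 93.20×65.50³)/12 = 3.164×10^6 mm⁴
I = 3.164×10^-6 m⁴
Required critical load P_cr = n·P = 2.0 × 366 = 732.0 kN = 7.320×10^5 N
From P_cr = π²EI/(K·L)²:  L = (1/K)·√(π²EI/P_cr) = (1/0.7)·√(π²×1.09×10^11×3.164×10^-6/7.320×10^5)
L = 3.08 m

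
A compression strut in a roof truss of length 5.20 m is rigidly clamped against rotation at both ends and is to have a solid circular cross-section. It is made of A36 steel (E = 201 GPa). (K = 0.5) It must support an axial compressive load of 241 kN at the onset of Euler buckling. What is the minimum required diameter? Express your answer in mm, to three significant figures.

d ≈ 64.0 mm

L_e = K·L = 0.5 × 5.20 = 2.600 m
Required I = P_cr·L_e²/(π²E) = 2.410×10^5 × 2.600² / (π² × 2.01×10^11) = 8.212×10^-7 m⁴
I_req = 8.212×10^5 mm⁴
Solid circle: I = πd⁴/64  ⇒  d = (64I/π)^(1/4) = (64×8.212×10^5/π)^(1/4) = 64.0 mm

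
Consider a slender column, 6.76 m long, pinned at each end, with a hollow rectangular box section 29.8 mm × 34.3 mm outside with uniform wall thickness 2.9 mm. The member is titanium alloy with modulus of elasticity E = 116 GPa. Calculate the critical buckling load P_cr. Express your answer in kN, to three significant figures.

P_cr ≈ 1.07 kN

Inner dimensions: h_i = 34.3 − 2×2.9 = 28.50 mm, b_i = 29.8 − 2×2.9 = 24.00 mm
Weak-axis I_min = (h_o·b_o³ − h_i·b_i³)/12 with b_o = 29.8, b_i = 24.00 mm (shorter outer/inner sides).
I_min = (34.3×29.8³ − 28.50×24.00³)/12 = 4.281×10^4 mm⁴
I = 4.281×10^4 mm⁴ = 4.281×10^-8 m⁴
Effective length L_e = K·L = 1 × 6.76 = 6.760 m
P_cr = π²EI / L_e² = π² × 116×10⁹ × 4.281×10^-8 / 6.760² = 1.073×10^3 N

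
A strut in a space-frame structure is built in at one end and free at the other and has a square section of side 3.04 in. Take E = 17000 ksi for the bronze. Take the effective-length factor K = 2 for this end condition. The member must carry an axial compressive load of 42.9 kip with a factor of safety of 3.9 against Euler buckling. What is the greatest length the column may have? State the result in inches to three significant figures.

I = a⁴/12 = 3.04⁴/12 = 7.117 in⁴
Required critical load P_cr = n·P = 3.9 × 42.9 = 167.3 kip = 1.673×10^5 lb
From P_cr = π²EI/(K·L)²:  L = (1/K)·√(π²EI/P_cr) = (1/2)·√(π²×1.70×10^7×7.117/1.673×10^5)
L = 42.2 in

L_max ≈ 42.2 in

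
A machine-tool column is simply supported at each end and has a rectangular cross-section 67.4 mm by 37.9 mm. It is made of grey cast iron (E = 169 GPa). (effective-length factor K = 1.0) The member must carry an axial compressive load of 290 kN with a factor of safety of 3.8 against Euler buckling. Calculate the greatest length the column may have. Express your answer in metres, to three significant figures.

L_max ≈ 0.680 m

Buckling occurs about the weak axis: I_min = h·b³/12 with b = 37.9 mm (the shorter side).
I_min = 67.4×37.9³/12 = 3.058×10^5 mm⁴
I = 3.058×10^-7 m⁴
Required critical load P_cr = n·P = 3.8 × 290 = 1102 kN = 1.102×10^6 N
From P_cr = π²EI/(K·L)²:  L = (1/K)·√(π²EI/P_cr) = (1/1)·√(π²×1.69×10^11×3.058×10^-7/1.102×10^6)
L = 0.680 m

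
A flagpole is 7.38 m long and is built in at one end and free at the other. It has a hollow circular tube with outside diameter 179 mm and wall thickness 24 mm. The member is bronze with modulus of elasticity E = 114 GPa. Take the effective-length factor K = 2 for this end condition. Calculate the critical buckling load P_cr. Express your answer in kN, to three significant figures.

Inner diameter d_i = 179 − 2×24 = 131.0 mm
I = π(d_o⁴ − d_i⁴)/64 = π(179⁴ − 131.0⁴)/64 = 3.594×10^7 mm⁴
I = 3.594×10^7 mm⁴ = 3.594×10^-5 m⁴
Effective length L_e = K·L = 2 × 7.38 = 14.76 m
P_cr = π²EI / L_e² = π² × 114×10⁹ × 3.594×10^-5 / 14.76² = 1.856×10^5 N

P_cr ≈ 186 kN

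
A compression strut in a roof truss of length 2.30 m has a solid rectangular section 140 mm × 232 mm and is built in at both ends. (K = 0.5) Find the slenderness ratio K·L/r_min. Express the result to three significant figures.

For a rectangle r_min = b/√12 = 140/√12 = 40.41 mm
L_e = K·L = 0.5 × 2.30 m = 1.150 m = 1150.0 mm
λ = L_e / r_min = 1150.0 / 40.41 = 28.5

λ ≈ 28.5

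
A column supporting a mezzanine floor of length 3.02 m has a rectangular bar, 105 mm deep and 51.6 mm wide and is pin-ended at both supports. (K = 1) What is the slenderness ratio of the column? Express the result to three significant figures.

For a rectangle r_min = b/√12 = 51.6/√12 = 14.90 mm
L_e = K·L = 1 × 3.02 m = 3.020 m = 3020.0 mm
λ = L_e / r_min = 3020.0 / 14.90 = 203

λ ≈ 203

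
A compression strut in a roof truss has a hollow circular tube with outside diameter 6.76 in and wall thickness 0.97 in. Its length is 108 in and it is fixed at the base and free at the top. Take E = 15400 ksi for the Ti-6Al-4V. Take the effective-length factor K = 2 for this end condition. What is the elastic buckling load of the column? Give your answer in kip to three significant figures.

P_cr ≈ 248 kip

Inner diameter d_i = 6.76 − 2×0.97 = 4.820 in
I = π(d_o⁴ − d_i⁴)/64 = π(6.76⁴ − 4.820⁴)/64 = 76.01 in⁴
Effective length L_e = K·L = 2 × 108 = 216.0 in
P_cr = π²EI / L_e² = π² × 15400×10³ × 76.01 / 216.0² = 2.476×10^5 lb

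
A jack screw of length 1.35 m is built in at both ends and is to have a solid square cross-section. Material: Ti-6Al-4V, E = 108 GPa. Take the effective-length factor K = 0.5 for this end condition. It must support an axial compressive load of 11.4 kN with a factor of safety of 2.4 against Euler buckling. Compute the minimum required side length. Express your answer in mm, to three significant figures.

Required P_cr = n·P = 2.4 × 11.4 = 27.36 kN
L_e = K·L = 0.5 × 1.35 = 0.6750 m
Required I = P_cr·L_e²/(π²E) = 2.736×10^4 × 0.6750² / (π² × 1.08×10^11) = 1.169×10^-8 m⁴
I_req = 1.169×10^4 mm⁴
Solid square: I = a⁴/12  ⇒  a = (12I)^(1/4) = (12×1.169×10^4)^(1/4) = 19.4 mm

a ≈ 19.4 mm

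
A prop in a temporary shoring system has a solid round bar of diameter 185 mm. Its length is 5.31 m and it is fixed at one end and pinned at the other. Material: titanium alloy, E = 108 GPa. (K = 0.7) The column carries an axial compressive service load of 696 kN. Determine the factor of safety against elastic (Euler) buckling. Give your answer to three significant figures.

n ≈ 6.37

I = πd⁴/64 = π×185⁴/64 = 5.750×10^7 mm⁴
I = 5.750×10^7 mm⁴ = 5.750×10^-5 m⁴
Effective length L_e = K·L = 0.7 × 5.31 = 3.717 m
P_cr = π²EI / L_e² = π² × 108×10⁹ × 5.750×10^-5 / 3.717² = 4.436×10^6 N
Factor of safety n = P_cr / P = 4436.0 / 696 = 6.37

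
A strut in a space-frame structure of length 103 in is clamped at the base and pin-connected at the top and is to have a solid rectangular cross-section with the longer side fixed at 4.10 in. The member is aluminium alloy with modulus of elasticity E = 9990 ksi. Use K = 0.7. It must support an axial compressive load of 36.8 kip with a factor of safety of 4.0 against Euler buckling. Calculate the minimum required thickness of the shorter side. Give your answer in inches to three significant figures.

b ≈ 2.83 in

Required P_cr = n·P = 4.0 × 36.8 = 147.2 kip
L_e = K·L = 0.7 × 103 = 72.10 in
Required I = P_cr·L_e²/(π²E) = 1.472×10^5 × 72.10² / (π² × 9.99×10^6) = 7.761 in⁴
Rectangle, weak axis: I_min = h·b³/12 with h = 4.10 in fixed  ⇒  b = (12I/h)^(1/3) = 2.83 in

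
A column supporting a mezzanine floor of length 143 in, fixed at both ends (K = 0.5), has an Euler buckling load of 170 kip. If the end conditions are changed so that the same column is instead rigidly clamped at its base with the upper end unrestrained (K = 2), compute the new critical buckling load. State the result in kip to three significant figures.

P_cr ≈ 10.6 kip

P_cr ∝ 1/K², so P_cr,new = P_cr,old × (K_old/K_new)² = 170 × (0.5/2)²
= 170 × 0.06250 = 10.6 kip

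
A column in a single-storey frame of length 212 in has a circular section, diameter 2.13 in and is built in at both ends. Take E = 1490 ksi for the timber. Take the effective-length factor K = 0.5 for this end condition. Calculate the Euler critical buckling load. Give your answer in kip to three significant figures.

I = πd⁴/64 = π×2.13⁴/64 = 1.010 in⁴
Effective length L_e = K·L = 0.5 × 212 = 106.0 in
P_cr = π²EI / L_e² = π² × 1490×10³ × 1.010 / 106.0² = 1.322×10^3 lb

P_cr ≈ 1.32 kip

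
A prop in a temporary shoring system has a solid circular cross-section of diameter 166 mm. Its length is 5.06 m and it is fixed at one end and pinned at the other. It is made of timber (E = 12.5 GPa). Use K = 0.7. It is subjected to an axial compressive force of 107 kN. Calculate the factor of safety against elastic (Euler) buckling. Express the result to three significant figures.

I = πd⁴/64 = π×166⁴/64 = 3.727×10^7 mm⁴
I = 3.727×10^7 mm⁴ = 3.727×10^-5 m⁴
Effective length L_e = K·L = 0.7 × 5.06 = 3.542 m
P_cr = π²EI / L_e² = π² × 12.5×10⁹ × 3.727×10^-5 / 3.542² = 3.665×10^5 N
Factor of safety n = P_cr / P = 366.53 / 107 = 3.43

n ≈ 3.43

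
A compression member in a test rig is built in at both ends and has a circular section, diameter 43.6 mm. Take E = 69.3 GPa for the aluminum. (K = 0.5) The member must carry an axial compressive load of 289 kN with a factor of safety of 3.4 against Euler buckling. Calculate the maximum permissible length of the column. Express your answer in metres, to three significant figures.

L_max ≈ 0.703 m

I = πd⁴/64 = π×43.6⁴/64 = 1.774×10^5 mm⁴
I = 1.774×10^-7 m⁴
Required critical load P_cr = n·P = 3.4 × 289 = 982.6 kN = 9.826×10^5 N
From P_cr = π²EI/(K·L)²:  L = (1/K)·√(π²EI/P_cr) = (1/0.5)·√(π²×6.93×10^10×1.774×10^-7/9.826×10^5)
L = 0.703 m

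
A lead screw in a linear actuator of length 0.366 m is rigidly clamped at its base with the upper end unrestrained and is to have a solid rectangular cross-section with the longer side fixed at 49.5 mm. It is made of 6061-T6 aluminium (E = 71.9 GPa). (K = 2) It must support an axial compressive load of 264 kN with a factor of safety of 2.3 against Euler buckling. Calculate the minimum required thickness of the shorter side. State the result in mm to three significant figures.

Required P_cr = n·P = 2.3 × 264 = 607.2 kN
L_e = K·L = 2 × 0.366 = 0.7320 m
Required I = P_cr·L_e²/(π²E) = 6.072×10^5 × 0.7320² / (π² × 7.19×10^10) = 4.585×10^-7 m⁴
I_req = 4.585×10^5 mm⁴
Rectangle, weak axis: I_min = h·b³/12 with h = 49.5 mm fixed  ⇒  b = (12I/h)^(1/3) = 48.1 mm

b ≈ 48.1 mm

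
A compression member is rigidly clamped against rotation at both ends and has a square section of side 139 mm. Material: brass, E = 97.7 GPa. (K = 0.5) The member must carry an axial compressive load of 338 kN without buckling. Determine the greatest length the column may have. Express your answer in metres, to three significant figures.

L_max ≈ 18.8 m

I = a⁴/12 = 139⁴/12 = 3.111×10^7 mm⁴
I = 3.111×10^-5 m⁴
At the buckling limit P_cr = P = 3.380×10^5 N
From P_cr = π²EI/(K·L)²:  L = (1/K)·√(π²EI/P_cr) = (1/0.5)·√(π²×9.77×10^10×3.111×10^-5/3.380×10^5)
L = 18.8 m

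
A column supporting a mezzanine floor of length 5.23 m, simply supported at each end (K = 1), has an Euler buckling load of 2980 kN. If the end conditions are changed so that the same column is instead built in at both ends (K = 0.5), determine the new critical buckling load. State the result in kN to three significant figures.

P_cr ≈ 11900 kN

P_cr ∝ 1/K², so P_cr,new = P_cr,old × (K_old/K_new)² = 2980 × (1/0.5)²
= 2980 × 4.000 = 11900 kN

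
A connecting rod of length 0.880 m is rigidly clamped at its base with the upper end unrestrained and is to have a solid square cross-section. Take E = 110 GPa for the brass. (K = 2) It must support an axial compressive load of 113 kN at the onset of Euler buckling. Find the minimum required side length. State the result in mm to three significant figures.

a ≈ 44.4 mm

L_e = K·L = 2 × 0.880 = 1.760 m
Required I = P_cr·L_e²/(π²E) = 1.130×10^5 × 1.760² / (π² × 1.10×10^11) = 3.224×10^-7 m⁴
I_req = 3.224×10^5 mm⁴
Solid square: I = a⁴/12  ⇒  a = (12I)^(1/4) = (12×3.224×10^5)^(1/4) = 44.4 mm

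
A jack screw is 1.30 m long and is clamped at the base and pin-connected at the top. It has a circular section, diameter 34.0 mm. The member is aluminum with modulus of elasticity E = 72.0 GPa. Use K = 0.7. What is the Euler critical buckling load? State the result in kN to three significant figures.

I = πd⁴/64 = π×34.0⁴/64 = 6.560×10^4 mm⁴
I = 6.560×10^4 mm⁴ = 6.560×10^-8 m⁴
Effective length L_e = K·L = 0.7 × 1.30 = 0.9100 m
P_cr = π²EI / L_e² = π² × 72.0×10⁹ × 6.560×10^-8 / 0.9100² = 5.629×10^4 N

P_cr ≈ 56.3 kN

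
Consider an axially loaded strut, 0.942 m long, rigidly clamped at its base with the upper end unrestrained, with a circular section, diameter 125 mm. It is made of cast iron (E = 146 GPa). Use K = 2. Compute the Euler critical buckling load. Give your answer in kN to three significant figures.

I = πd⁴/64 = π×125⁴/64 = 1.198×10^7 mm⁴
I = 1.198×10^7 mm⁴ = 1.198×10^-5 m⁴
Effective length L_e = K·L = 2 × 0.942 = 1.884 m
P_cr = π²EI / L_e² = π² × 146×10⁹ × 1.198×10^-5 / 1.884² = 4.865×10^6 N

P_cr ≈ 4870 kN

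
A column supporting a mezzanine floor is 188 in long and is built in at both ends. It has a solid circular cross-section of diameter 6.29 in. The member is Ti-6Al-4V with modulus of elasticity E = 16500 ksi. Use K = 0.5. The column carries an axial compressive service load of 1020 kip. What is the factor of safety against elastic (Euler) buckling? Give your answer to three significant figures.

I = πd⁴/64 = π×6.29⁴/64 = 76.84 in⁴
Effective length L_e = K·L = 0.5 × 188 = 94.00 in
P_cr = π²EI / L_e² = π² × 16500×10³ × 76.84 / 94.00² = 1.416×10^6 lb
Factor of safety n = P_cr / P = 1416.1 / 1020 = 1.39

n ≈ 1.39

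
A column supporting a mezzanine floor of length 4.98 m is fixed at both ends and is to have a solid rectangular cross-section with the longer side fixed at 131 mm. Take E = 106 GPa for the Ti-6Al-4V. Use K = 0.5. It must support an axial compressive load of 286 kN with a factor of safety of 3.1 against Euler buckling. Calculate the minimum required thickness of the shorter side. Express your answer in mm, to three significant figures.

b ≈ 78.4 mm

Required P_cr = n·P = 3.1 × 286 = 886.6 kN
L_e = K·L = 0.5 × 4.98 = 2.490 m
Required I = P_cr·L_e²/(π²E) = 8.866×10^5 × 2.490² / (π² × 1.06×10^11) = 5.254×10^-6 m⁴
I_req = 5.254×10^6 mm⁴
Rectangle, weak axis: I_min = h·b³/12 with h = 131 mm fixed  ⇒  b = (12I/h)^(1/3) = 78.4 mm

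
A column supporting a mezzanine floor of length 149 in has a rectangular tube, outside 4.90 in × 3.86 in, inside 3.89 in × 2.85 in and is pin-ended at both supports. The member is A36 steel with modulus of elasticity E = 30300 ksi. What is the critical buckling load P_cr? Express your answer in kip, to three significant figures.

Weak-axis I_min = (h_o·b_o³ − h_i·b_i³)/12 with b_o = 3.86, b_i = 2.850 in (shorter outer/inner sides).
I_min = (4.90×3.86³ − 3.890×2.850³)/12 = 15.98 in⁴
Effective length L_e = K·L = 1 × 149 = 149.0 in
P_cr = π²EI / L_e² = π² × 30300×10³ × 15.98 / 149.0² = 2.153×10^5 lb

P_cr ≈ 215 kip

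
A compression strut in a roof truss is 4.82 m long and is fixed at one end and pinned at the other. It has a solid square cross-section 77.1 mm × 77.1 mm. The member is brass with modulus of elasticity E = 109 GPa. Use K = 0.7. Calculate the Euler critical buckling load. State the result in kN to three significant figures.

I = a⁴/12 = 77.1⁴/12 = 2.945×10^6 mm⁴
I = 2.945×10^6 mm⁴ = 2.945×10^-6 m⁴
Effective length L_e = K·L = 0.7 × 4.82 = 3.374 m
P_cr = π²EI / L_e² = π² × 109×10⁹ × 2.945×10^-6 / 3.374² = 2.783×10^5 N

P_cr ≈ 278 kN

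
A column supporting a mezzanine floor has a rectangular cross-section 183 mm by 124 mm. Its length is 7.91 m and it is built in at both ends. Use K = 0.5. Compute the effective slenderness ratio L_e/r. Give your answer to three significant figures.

For a rectangle r_min = b/√12 = 124/√12 = 35.80 mm
L_e = K·L = 0.5 × 7.91 m = 3.955 m = 3955.0 mm
λ = L_e / r_min = 3955.0 / 35.80 = 110

λ ≈ 110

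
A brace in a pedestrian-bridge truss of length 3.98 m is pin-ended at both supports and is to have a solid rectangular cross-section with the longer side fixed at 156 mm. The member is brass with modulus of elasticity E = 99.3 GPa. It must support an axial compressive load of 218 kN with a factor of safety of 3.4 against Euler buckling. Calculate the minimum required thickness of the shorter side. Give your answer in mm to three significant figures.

b ≈ 97.3 mm

Required P_cr = n·P = 3.4 × 218 = 741.2 kN
L_e = K·L = 1 × 3.98 = 3.980 m
Required I = P_cr·L_e²/(π²E) = 7.412×10^5 × 3.980² / (π² × 9.93×10^10) = 1.198×10^-5 m⁴
I_req = 1.198×10^7 mm⁴
Rectangle, weak axis: I_min = h·b³/12 with h = 156 mm fixed  ⇒  b = (12I/h)^(1/3) = 97.3 mm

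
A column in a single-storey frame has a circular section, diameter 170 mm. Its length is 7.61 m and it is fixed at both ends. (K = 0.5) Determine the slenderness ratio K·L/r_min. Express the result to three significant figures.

λ ≈ 89.5

I = πd⁴/64 = π×170⁴/64 = 4.100×10^7 mm⁴
A = 2.270×10^4 mm²;  r_min = √(I/A) = √(4.100×10^7/2.270×10^4) = 42.50 mm
L_e = K·L = 0.5 × 7.61 m = 3.805 m = 3805.0 mm
λ = L_e / r_min = 3805.0 / 42.50 = 89.5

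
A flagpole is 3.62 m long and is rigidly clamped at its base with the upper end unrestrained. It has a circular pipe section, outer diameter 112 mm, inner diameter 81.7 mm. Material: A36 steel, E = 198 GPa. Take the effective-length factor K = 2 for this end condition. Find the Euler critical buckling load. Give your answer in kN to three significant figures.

d_o = 112 mm, d_i = 81.7 mm
I = π(d_o⁴ − d_i⁴)/64 = π(112⁴ − 81.70⁴)/64 = 5.537×10^6 mm⁴
I = 5.537×10^6 mm⁴ = 5.537×10^-6 m⁴
Effective length L_e = K·L = 2 × 3.62 = 7.240 m
P_cr = π²EI / L_e² = π² × 198×10⁹ × 5.537×10^-6 / 7.240² = 2.064×10^5 N

P_cr ≈ 206 kN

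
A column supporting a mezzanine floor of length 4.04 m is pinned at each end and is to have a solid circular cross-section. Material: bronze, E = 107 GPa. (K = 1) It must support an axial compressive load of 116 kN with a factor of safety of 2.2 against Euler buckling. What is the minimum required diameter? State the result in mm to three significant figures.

d ≈ 94.7 mm

Required P_cr = n·P = 2.2 × 116 = 255.2 kN
L_e = K·L = 1 × 4.04 = 4.040 m
Required I = P_cr·L_e²/(π²E) = 2.552×10^5 × 4.040² / (π² × 1.07×10^11) = 3.944×10^-6 m⁴
I_req = 3.944×10^6 mm⁴
Solid circle: I = πd⁴/64  ⇒  d = (64I/π)^(1/4) = (64×3.944×10^6/π)^(1/4) = 94.7 mm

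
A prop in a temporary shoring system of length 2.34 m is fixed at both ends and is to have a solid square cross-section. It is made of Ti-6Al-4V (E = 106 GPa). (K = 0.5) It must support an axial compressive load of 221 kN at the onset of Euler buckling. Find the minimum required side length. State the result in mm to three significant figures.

a ≈ 43.2 mm

L_e = K·L = 0.5 × 2.34 = 1.170 m
Required I = P_cr·L_e²/(π²E) = 2.210×10^5 × 1.170² / (π² × 1.06×10^11) = 2.892×10^-7 m⁴
I_req = 2.892×10^5 mm⁴
Solid square: I = a⁴/12  ⇒  a = (12I)^(1/4) = (12×2.892×10^5)^(1/4) = 43.2 mm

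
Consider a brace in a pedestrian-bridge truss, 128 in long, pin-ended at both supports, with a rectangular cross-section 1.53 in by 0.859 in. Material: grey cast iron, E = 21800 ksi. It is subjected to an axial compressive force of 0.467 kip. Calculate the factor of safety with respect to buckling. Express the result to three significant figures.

n ≈ 2.27

Buckling occurs about the weak axis: I_min = h·b³/12 with b = 0.859 in (the shorter side).
I_min = 1.53×0.859³/12 = 8.081×10^-2 in⁴
Effective length L_e = K·L = 1 × 128 = 128.0 in
P_cr = π²EI / L_e² = π² × 21800×10³ × 8.081×10^-2 / 128.0² = 1.061×10^3 lb
Factor of safety n = P_cr / P = 1.0613 / 0.467 = 2.27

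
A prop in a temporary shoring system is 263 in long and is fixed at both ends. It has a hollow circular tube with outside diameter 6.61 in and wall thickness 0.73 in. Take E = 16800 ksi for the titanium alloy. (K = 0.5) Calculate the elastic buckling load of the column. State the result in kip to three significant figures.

P_cr ≈ 567 kip

Inner diameter d_i = 6.61 − 2×0.73 = 5.150 in
I = π(d_o⁴ − d_i⁴)/64 = π(6.61⁴ − 5.150⁴)/64 = 59.18 in⁴
Effective length L_e = K·L = 0.5 × 263 = 131.5 in
P_cr = π²EI / L_e² = π² × 16800×10³ × 59.18 / 131.5² = 5.674×10^5 lb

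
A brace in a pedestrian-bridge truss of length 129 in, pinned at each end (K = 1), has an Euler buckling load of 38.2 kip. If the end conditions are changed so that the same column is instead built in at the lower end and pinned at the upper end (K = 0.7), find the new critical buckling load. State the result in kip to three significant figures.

P_cr ∝ 1/K², so P_cr,new = P_cr,old × (K_old/K_new)² = 38.2 × (1/0.7)²
= 38.2 × 2.041 = 78.0 kip

P_cr ≈ 78.0 kip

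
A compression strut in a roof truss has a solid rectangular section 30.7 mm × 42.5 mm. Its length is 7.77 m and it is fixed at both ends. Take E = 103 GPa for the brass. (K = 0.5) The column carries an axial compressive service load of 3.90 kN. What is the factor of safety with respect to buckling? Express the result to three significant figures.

Buckling occurs about the weak axis: I_min = h·b³/12 with b = 30.7 mm (the shorter side).
I_min = 42.5×30.7³/12 = 1.025×10^5 mm⁴
I = 1.025×10^5 mm⁴ = 1.025×10^-7 m⁴
Effective length L_e = K·L = 0.5 × 7.77 = 3.885 m
P_cr = π²EI / L_e² = π² × 103×10⁹ × 1.025×10^-7 / 3.885² = 6.902×10^3 N
Factor of safety n = P_cr / P = 6.9020 / 3.90 = 1.77

n ≈ 1.77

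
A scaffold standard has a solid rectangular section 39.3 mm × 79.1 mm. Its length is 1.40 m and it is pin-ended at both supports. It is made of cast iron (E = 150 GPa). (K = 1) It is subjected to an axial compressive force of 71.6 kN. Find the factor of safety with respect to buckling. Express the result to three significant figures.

Buckling occurs about the weak axis: I_min = h·b³/12 with b = 39.3 mm (the shorter side).
I_min = 79.1×39.3³/12 = 4.001×10^5 mm⁴
I = 4.001×10^5 mm⁴ = 4.001×10^-7 m⁴
Effective length L_e = K·L = 1 × 1.40 = 1.400 m
P_cr = π²EI / L_e² = π² × 150×10⁹ × 4.001×10^-7 / 1.400² = 3.022×10^5 N
Factor of safety n = P_cr / P = 302.21 / 71.6 = 4.22

n ≈ 4.22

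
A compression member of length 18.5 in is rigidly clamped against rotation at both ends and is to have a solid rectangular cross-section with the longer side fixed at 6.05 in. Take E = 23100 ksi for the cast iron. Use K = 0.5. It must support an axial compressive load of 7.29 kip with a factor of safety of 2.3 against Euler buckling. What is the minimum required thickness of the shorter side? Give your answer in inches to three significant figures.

Required P_cr = n·P = 2.3 × 7.29 = 16.77 kip
L_e = K·L = 0.5 × 18.5 = 9.250 in
Required I = P_cr·L_e²/(π²E) = 1.677×10^4 × 9.250² / (π² × 2.31×10^7) = 6.293×10^-3 in⁴
Rectangle, weak axis: I_min = h·b³/12 with h = 6.05 in fixed  ⇒  b = (12I/h)^(1/3) = 0.232 in

b ≈ 0.232 in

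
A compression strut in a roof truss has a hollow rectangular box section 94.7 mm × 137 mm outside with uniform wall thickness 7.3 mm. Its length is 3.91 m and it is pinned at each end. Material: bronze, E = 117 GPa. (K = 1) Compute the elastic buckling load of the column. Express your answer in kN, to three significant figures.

P_cr ≈ 336 kN

Inner dimensions: h_i = 137 − 2×7.3 = 122.4 mm, b_i = 94.7 − 2×7.3 = 80.10 mm
Weak-axis I_min = (h_o·b_o³ − h_i·b_i³)/12 with b_o = 94.7, b_i = 80.10 mm (shorter outer/inner sides).
I_min = (137×94.7³ − 122.4×80.10³)/12 = 4.454×10^6 mm⁴
I = 4.454×10^6 mm⁴ = 4.454×10^-6 m⁴
Effective length L_e = K·L = 1 × 3.91 = 3.910 m
P_cr = π²EI / L_e² = π² × 117×10⁹ × 4.454×10^-6 / 3.910² = 3.364×10^5 N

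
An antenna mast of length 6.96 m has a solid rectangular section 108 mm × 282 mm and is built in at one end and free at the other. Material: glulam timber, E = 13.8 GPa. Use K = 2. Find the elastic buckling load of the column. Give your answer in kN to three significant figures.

P_cr ≈ 20.8 kN

Buckling occurs about the weak axis: I_min = h·b³/12 with b = 108 mm (the shorter side).
I_min = 282×108³/12 = 2.960×10^7 mm⁴
I = 2.960×10^7 mm⁴ = 2.960×10^-5 m⁴
Effective length L_e = K·L = 2 × 6.96 = 13.92 m
P_cr = π²EI / L_e² = π² × 13.8×10⁹ × 2.960×10^-5 / 13.92² = 2.081×10^4 N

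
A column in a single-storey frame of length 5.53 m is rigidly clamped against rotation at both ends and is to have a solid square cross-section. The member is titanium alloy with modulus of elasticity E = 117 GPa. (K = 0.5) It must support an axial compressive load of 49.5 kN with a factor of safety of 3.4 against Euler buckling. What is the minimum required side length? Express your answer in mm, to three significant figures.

Required P_cr = n·P = 3.4 × 49.5 = 168.3 kN
L_e = K·L = 0.5 × 5.53 = 2.765 m
Required I = P_cr·L_e²/(π²E) = 1.683×10^5 × 2.765² / (π² × 1.17×10^11) = 1.114×10^-6 m⁴
I_req = 1.114×10^6 mm⁴
Solid square: I = a⁴/12  ⇒  a = (12I)^(1/4) = (12×1.114×10^6)^(1/4) = 60.5 mm

a ≈ 60.5 mm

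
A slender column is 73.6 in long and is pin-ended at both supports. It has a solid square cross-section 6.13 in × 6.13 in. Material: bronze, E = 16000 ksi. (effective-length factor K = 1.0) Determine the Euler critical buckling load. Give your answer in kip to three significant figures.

P_cr ≈ 3430 kip

I = a⁴/12 = 6.13⁴/12 = 117.7 in⁴
Effective length L_e = K·L = 1 × 73.6 = 73.60 in
P_cr = π²EI / L_e² = π² × 16000×10³ × 117.7 / 73.60² = 3.430×10^6 lb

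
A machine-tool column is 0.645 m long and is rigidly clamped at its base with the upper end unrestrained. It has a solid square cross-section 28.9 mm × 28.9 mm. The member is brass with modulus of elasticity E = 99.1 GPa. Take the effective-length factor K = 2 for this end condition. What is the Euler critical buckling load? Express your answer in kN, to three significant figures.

I = a⁴/12 = 28.9⁴/12 = 5.813×10^4 mm⁴
I = 5.813×10^4 mm⁴ = 5.813×10^-8 m⁴
Effective length L_e = K·L = 2 × 0.645 = 1.290 m
P_cr = π²EI / L_e² = π² × 99.1×10⁹ × 5.813×10^-8 / 1.290² = 3.417×10^4 N

P_cr ≈ 34.2 kN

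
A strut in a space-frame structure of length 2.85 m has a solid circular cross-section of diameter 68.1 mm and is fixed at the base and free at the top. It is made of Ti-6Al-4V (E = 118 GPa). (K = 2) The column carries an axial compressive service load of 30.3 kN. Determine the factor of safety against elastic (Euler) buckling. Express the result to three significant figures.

n ≈ 1.25

I = πd⁴/64 = π×68.1⁴/64 = 1.056×10^6 mm⁴
I = 1.056×10^6 mm⁴ = 1.056×10^-6 m⁴
Effective length L_e = K·L = 2 × 2.85 = 5.700 m
P_cr = π²EI / L_e² = π² × 118×10⁹ × 1.056×10^-6 / 5.700² = 3.784×10^4 N
Factor of safety n = P_cr / P = 37.843 / 30.3 = 1.25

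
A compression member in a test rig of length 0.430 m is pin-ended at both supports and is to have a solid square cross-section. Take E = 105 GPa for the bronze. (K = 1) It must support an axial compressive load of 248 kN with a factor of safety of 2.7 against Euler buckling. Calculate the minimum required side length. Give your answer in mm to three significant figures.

a ≈ 34.6 mm

Required P_cr = n·P = 2.7 × 248 = 669.6 kN
L_e = K·L = 1 × 0.430 = 0.4300 m
Required I = P_cr·L_e²/(π²E) = 6.696×10^5 × 0.4300² / (π² × 1.05×10^11) = 1.195×10^-7 m⁴
I_req = 1.195×10^5 mm⁴
Solid square: I = a⁴/12  ⇒  a = (12I)^(1/4) = (12×1.195×10^5)^(1/4) = 34.6 mm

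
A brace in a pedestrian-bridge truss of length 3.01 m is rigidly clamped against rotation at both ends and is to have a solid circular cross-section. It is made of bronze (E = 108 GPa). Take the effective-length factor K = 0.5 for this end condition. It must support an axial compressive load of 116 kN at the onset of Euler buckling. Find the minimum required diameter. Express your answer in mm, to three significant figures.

d ≈ 47.3 mm

L_e = K·L = 0.5 × 3.01 = 1.505 m
Required I = P_cr·L_e²/(π²E) = 1.160×10^5 × 1.505² / (π² × 1.08×10^11) = 2.465×10^-7 m⁴
I_req = 2.465×10^5 mm⁴
Solid circle: I = πd⁴/64  ⇒  d = (64I/π)^(1/4) = (64×2.465×10^5/π)^(1/4) = 47.3 mm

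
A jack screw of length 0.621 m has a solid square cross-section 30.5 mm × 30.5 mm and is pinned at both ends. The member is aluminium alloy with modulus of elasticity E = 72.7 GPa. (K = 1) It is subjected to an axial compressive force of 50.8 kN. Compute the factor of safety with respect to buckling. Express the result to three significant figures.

n ≈ 2.64

I = a⁴/12 = 30.5⁴/12 = 7.211×10^4 mm⁴
I = 7.211×10^4 mm⁴ = 7.211×10^-8 m⁴
Effective length L_e = K·L = 1 × 0.621 = 0.6210 m
P_cr = π²EI / L_e² = π² × 72.7×10⁹ × 7.211×10^-8 / 0.6210² = 1.342×10^5 N
Factor of safety n = P_cr / P = 134.17 / 50.8 = 2.64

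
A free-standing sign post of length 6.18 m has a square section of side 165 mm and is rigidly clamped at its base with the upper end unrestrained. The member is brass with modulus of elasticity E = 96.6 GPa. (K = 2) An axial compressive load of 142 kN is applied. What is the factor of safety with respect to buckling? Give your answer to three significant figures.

I = a⁴/12 = 165⁴/12 = 6.177×10^7 mm⁴
I = 6.177×10^7 mm⁴ = 6.177×10^-5 m⁴
Effective length L_e = K·L = 2 × 6.18 = 12.36 m
P_cr = π²EI / L_e² = π² × 96.6×10⁹ × 6.177×10^-5 / 12.36² = 3.855×10^5 N
Factor of safety n = P_cr / P = 385.47 / 142 = 2.71

n ≈ 2.71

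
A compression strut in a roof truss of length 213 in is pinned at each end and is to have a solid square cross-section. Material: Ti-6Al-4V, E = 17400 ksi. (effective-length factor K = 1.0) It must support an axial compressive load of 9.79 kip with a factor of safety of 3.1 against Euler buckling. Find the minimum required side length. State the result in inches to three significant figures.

a ≈ 3.13 in

Required P_cr = n·P = 3.1 × 9.79 = 30.35 kip
L_e = K·L = 1 × 213 = 213.0 in
Required I = P_cr·L_e²/(π²E) = 3.035×10^4 × 213.0² / (π² × 1.74×10^7) = 8.018 in⁴
Solid square: I = a⁴/12  ⇒  a = (12I)^(1/4) = (12×8.018)^(1/4) = 3.13 in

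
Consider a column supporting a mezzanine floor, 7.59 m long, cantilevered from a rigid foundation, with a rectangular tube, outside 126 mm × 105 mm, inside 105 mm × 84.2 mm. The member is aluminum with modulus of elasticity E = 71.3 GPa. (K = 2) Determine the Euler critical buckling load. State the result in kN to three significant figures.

P_cr ≈ 21.2 kN

Weak-axis I_min = (h_o·b_o³ − h_i·b_i³)/12 with b_o = 105, b_i = 84.20 mm (shorter outer/inner sides).
I_min = (126×105³ − 105.0×84.20³)/12 = 6.932×10^6 mm⁴
I = 6.932×10^6 mm⁴ = 6.932×10^-6 m⁴
Effective length L_e = K·L = 2 × 7.59 = 15.18 m
P_cr = π²EI / L_e² = π² × 71.3×10⁹ × 6.932×10^-6 / 15.18² = 2.117×10^4 N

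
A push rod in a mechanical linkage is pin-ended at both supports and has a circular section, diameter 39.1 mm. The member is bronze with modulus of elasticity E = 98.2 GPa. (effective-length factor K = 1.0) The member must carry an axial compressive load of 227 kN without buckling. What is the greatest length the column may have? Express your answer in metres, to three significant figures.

L_max ≈ 0.700 m

I = πd⁴/64 = π×39.1⁴/64 = 1.147×10^5 mm⁴
I = 1.147×10^-7 m⁴
At the buckling limit P_cr = P = 2.270×10^5 N
From P_cr = π²EI/(K·L)²:  L = (1/K)·√(π²EI/P_cr) = (1/1)·√(π²×9.82×10^10×1.147×10^-7/2.270×10^5)
L = 0.700 m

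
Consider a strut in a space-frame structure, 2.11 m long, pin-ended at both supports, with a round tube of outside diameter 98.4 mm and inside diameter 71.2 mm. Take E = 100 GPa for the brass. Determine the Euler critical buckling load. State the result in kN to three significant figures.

d_o = 98.4 mm, d_i = 71.2 mm
I = π(d_o⁴ − d_i⁴)/64 = π(98.4⁴ − 71.20⁴)/64 = 3.341×10^6 mm⁴
I = 3.341×10^6 mm⁴ = 3.341×10^-6 m⁴
Effective length L_e = K·L = 1 × 2.11 = 2.110 m
P_cr = π²EI / L_e² = π² × 100×10⁹ × 3.341×10^-6 / 2.110² = 7.405×10^5 N

P_cr ≈ 741 kN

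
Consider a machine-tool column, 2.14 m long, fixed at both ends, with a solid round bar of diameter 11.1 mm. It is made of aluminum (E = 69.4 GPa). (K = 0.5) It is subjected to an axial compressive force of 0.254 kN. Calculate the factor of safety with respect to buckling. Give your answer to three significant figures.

n ≈ 1.76

I = πd⁴/64 = π×11.1⁴/64 = 745.2 mm⁴
I = 745.2 mm⁴ = 7.452×10^-10 m⁴
Effective length L_e = K·L = 0.5 × 2.14 = 1.070 m
P_cr = π²EI / L_e² = π² × 69.4×10⁹ × 7.452×10^-10 / 1.070² = 445.8 N
Factor of safety n = P_cr / P = 0.44581 / 0.254 = 1.76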